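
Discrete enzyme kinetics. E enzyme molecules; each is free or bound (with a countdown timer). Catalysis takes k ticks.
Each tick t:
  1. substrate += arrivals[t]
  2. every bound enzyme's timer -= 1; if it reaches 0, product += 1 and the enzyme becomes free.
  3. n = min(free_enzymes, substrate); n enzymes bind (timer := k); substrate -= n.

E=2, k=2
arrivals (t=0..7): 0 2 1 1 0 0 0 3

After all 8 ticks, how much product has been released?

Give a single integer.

t=0: arr=0 -> substrate=0 bound=0 product=0
t=1: arr=2 -> substrate=0 bound=2 product=0
t=2: arr=1 -> substrate=1 bound=2 product=0
t=3: arr=1 -> substrate=0 bound=2 product=2
t=4: arr=0 -> substrate=0 bound=2 product=2
t=5: arr=0 -> substrate=0 bound=0 product=4
t=6: arr=0 -> substrate=0 bound=0 product=4
t=7: arr=3 -> substrate=1 bound=2 product=4

Answer: 4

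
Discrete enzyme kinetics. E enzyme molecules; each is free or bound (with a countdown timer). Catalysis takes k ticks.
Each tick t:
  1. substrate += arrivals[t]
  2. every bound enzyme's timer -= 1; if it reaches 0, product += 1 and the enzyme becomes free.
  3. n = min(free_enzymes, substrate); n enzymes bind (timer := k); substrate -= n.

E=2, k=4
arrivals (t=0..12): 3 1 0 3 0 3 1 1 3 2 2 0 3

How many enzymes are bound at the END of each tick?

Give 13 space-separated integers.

t=0: arr=3 -> substrate=1 bound=2 product=0
t=1: arr=1 -> substrate=2 bound=2 product=0
t=2: arr=0 -> substrate=2 bound=2 product=0
t=3: arr=3 -> substrate=5 bound=2 product=0
t=4: arr=0 -> substrate=3 bound=2 product=2
t=5: arr=3 -> substrate=6 bound=2 product=2
t=6: arr=1 -> substrate=7 bound=2 product=2
t=7: arr=1 -> substrate=8 bound=2 product=2
t=8: arr=3 -> substrate=9 bound=2 product=4
t=9: arr=2 -> substrate=11 bound=2 product=4
t=10: arr=2 -> substrate=13 bound=2 product=4
t=11: arr=0 -> substrate=13 bound=2 product=4
t=12: arr=3 -> substrate=14 bound=2 product=6

Answer: 2 2 2 2 2 2 2 2 2 2 2 2 2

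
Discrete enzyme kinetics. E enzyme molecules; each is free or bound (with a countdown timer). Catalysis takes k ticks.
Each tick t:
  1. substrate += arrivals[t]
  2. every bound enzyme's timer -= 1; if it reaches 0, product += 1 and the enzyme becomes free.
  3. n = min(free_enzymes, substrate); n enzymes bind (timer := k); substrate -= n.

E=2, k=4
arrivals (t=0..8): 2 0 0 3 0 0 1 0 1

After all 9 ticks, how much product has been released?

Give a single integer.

Answer: 4

Derivation:
t=0: arr=2 -> substrate=0 bound=2 product=0
t=1: arr=0 -> substrate=0 bound=2 product=0
t=2: arr=0 -> substrate=0 bound=2 product=0
t=3: arr=3 -> substrate=3 bound=2 product=0
t=4: arr=0 -> substrate=1 bound=2 product=2
t=5: arr=0 -> substrate=1 bound=2 product=2
t=6: arr=1 -> substrate=2 bound=2 product=2
t=7: arr=0 -> substrate=2 bound=2 product=2
t=8: arr=1 -> substrate=1 bound=2 product=4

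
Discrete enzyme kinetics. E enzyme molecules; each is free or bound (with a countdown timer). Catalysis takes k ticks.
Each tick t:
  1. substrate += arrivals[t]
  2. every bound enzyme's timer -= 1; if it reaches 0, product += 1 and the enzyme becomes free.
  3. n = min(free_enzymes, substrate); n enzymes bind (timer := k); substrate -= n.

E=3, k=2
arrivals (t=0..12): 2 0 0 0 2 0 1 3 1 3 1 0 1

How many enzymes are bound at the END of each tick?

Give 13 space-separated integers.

t=0: arr=2 -> substrate=0 bound=2 product=0
t=1: arr=0 -> substrate=0 bound=2 product=0
t=2: arr=0 -> substrate=0 bound=0 product=2
t=3: arr=0 -> substrate=0 bound=0 product=2
t=4: arr=2 -> substrate=0 bound=2 product=2
t=5: arr=0 -> substrate=0 bound=2 product=2
t=6: arr=1 -> substrate=0 bound=1 product=4
t=7: arr=3 -> substrate=1 bound=3 product=4
t=8: arr=1 -> substrate=1 bound=3 product=5
t=9: arr=3 -> substrate=2 bound=3 product=7
t=10: arr=1 -> substrate=2 bound=3 product=8
t=11: arr=0 -> substrate=0 bound=3 product=10
t=12: arr=1 -> substrate=0 bound=3 product=11

Answer: 2 2 0 0 2 2 1 3 3 3 3 3 3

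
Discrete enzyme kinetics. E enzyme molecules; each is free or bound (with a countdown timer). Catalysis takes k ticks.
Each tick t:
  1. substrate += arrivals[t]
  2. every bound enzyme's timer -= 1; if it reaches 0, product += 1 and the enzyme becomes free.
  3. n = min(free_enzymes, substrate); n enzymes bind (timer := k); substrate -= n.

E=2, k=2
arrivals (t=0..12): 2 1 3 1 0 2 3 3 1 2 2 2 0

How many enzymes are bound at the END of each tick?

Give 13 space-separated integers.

t=0: arr=2 -> substrate=0 bound=2 product=0
t=1: arr=1 -> substrate=1 bound=2 product=0
t=2: arr=3 -> substrate=2 bound=2 product=2
t=3: arr=1 -> substrate=3 bound=2 product=2
t=4: arr=0 -> substrate=1 bound=2 product=4
t=5: arr=2 -> substrate=3 bound=2 product=4
t=6: arr=3 -> substrate=4 bound=2 product=6
t=7: arr=3 -> substrate=7 bound=2 product=6
t=8: arr=1 -> substrate=6 bound=2 product=8
t=9: arr=2 -> substrate=8 bound=2 product=8
t=10: arr=2 -> substrate=8 bound=2 product=10
t=11: arr=2 -> substrate=10 bound=2 product=10
t=12: arr=0 -> substrate=8 bound=2 product=12

Answer: 2 2 2 2 2 2 2 2 2 2 2 2 2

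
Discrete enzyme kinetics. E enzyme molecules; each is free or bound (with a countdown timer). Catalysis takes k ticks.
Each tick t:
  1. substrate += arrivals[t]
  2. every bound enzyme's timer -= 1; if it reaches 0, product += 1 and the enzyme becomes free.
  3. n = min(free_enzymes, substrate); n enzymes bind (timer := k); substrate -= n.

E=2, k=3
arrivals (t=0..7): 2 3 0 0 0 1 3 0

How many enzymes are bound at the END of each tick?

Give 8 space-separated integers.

t=0: arr=2 -> substrate=0 bound=2 product=0
t=1: arr=3 -> substrate=3 bound=2 product=0
t=2: arr=0 -> substrate=3 bound=2 product=0
t=3: arr=0 -> substrate=1 bound=2 product=2
t=4: arr=0 -> substrate=1 bound=2 product=2
t=5: arr=1 -> substrate=2 bound=2 product=2
t=6: arr=3 -> substrate=3 bound=2 product=4
t=7: arr=0 -> substrate=3 bound=2 product=4

Answer: 2 2 2 2 2 2 2 2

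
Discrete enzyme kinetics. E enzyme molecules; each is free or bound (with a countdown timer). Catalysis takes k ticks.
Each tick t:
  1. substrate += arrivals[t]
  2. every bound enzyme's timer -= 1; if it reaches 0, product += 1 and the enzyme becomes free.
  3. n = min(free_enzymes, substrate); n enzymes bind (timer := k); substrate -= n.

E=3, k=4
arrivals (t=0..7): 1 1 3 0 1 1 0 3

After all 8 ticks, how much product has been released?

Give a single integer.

t=0: arr=1 -> substrate=0 bound=1 product=0
t=1: arr=1 -> substrate=0 bound=2 product=0
t=2: arr=3 -> substrate=2 bound=3 product=0
t=3: arr=0 -> substrate=2 bound=3 product=0
t=4: arr=1 -> substrate=2 bound=3 product=1
t=5: arr=1 -> substrate=2 bound=3 product=2
t=6: arr=0 -> substrate=1 bound=3 product=3
t=7: arr=3 -> substrate=4 bound=3 product=3

Answer: 3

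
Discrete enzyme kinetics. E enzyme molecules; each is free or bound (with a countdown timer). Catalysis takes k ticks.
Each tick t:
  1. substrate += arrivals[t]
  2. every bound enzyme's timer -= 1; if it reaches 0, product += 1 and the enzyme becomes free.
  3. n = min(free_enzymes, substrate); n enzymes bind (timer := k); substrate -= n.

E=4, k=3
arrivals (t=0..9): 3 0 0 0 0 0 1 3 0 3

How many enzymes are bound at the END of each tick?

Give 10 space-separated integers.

t=0: arr=3 -> substrate=0 bound=3 product=0
t=1: arr=0 -> substrate=0 bound=3 product=0
t=2: arr=0 -> substrate=0 bound=3 product=0
t=3: arr=0 -> substrate=0 bound=0 product=3
t=4: arr=0 -> substrate=0 bound=0 product=3
t=5: arr=0 -> substrate=0 bound=0 product=3
t=6: arr=1 -> substrate=0 bound=1 product=3
t=7: arr=3 -> substrate=0 bound=4 product=3
t=8: arr=0 -> substrate=0 bound=4 product=3
t=9: arr=3 -> substrate=2 bound=4 product=4

Answer: 3 3 3 0 0 0 1 4 4 4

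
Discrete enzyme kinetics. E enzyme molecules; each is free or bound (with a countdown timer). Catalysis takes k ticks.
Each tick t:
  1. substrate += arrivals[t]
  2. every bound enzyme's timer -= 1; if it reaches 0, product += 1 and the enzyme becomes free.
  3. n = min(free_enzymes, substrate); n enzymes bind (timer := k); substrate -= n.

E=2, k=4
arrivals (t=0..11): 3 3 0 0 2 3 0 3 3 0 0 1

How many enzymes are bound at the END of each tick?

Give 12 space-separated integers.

t=0: arr=3 -> substrate=1 bound=2 product=0
t=1: arr=3 -> substrate=4 bound=2 product=0
t=2: arr=0 -> substrate=4 bound=2 product=0
t=3: arr=0 -> substrate=4 bound=2 product=0
t=4: arr=2 -> substrate=4 bound=2 product=2
t=5: arr=3 -> substrate=7 bound=2 product=2
t=6: arr=0 -> substrate=7 bound=2 product=2
t=7: arr=3 -> substrate=10 bound=2 product=2
t=8: arr=3 -> substrate=11 bound=2 product=4
t=9: arr=0 -> substrate=11 bound=2 product=4
t=10: arr=0 -> substrate=11 bound=2 product=4
t=11: arr=1 -> substrate=12 bound=2 product=4

Answer: 2 2 2 2 2 2 2 2 2 2 2 2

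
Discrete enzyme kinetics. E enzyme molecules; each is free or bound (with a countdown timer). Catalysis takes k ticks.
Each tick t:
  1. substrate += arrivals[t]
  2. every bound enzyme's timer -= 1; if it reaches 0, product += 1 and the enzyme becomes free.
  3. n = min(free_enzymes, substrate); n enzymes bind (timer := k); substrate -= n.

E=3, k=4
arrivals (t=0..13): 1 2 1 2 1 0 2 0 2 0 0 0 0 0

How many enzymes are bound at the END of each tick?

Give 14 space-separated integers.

Answer: 1 3 3 3 3 3 3 3 3 3 3 3 3 2

Derivation:
t=0: arr=1 -> substrate=0 bound=1 product=0
t=1: arr=2 -> substrate=0 bound=3 product=0
t=2: arr=1 -> substrate=1 bound=3 product=0
t=3: arr=2 -> substrate=3 bound=3 product=0
t=4: arr=1 -> substrate=3 bound=3 product=1
t=5: arr=0 -> substrate=1 bound=3 product=3
t=6: arr=2 -> substrate=3 bound=3 product=3
t=7: arr=0 -> substrate=3 bound=3 product=3
t=8: arr=2 -> substrate=4 bound=3 product=4
t=9: arr=0 -> substrate=2 bound=3 product=6
t=10: arr=0 -> substrate=2 bound=3 product=6
t=11: arr=0 -> substrate=2 bound=3 product=6
t=12: arr=0 -> substrate=1 bound=3 product=7
t=13: arr=0 -> substrate=0 bound=2 product=9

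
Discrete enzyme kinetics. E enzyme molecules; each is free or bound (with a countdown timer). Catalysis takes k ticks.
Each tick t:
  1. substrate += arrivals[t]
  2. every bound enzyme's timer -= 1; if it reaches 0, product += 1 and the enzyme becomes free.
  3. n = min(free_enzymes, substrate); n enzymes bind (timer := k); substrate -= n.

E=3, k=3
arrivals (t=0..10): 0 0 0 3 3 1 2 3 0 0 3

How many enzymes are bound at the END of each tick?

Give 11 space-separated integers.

t=0: arr=0 -> substrate=0 bound=0 product=0
t=1: arr=0 -> substrate=0 bound=0 product=0
t=2: arr=0 -> substrate=0 bound=0 product=0
t=3: arr=3 -> substrate=0 bound=3 product=0
t=4: arr=3 -> substrate=3 bound=3 product=0
t=5: arr=1 -> substrate=4 bound=3 product=0
t=6: arr=2 -> substrate=3 bound=3 product=3
t=7: arr=3 -> substrate=6 bound=3 product=3
t=8: arr=0 -> substrate=6 bound=3 product=3
t=9: arr=0 -> substrate=3 bound=3 product=6
t=10: arr=3 -> substrate=6 bound=3 product=6

Answer: 0 0 0 3 3 3 3 3 3 3 3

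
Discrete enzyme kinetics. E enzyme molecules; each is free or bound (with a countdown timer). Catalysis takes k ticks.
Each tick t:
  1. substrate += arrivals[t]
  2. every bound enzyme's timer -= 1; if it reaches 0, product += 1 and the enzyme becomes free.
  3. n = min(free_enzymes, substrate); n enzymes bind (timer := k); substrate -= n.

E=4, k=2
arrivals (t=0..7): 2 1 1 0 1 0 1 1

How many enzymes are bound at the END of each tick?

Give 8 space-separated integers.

t=0: arr=2 -> substrate=0 bound=2 product=0
t=1: arr=1 -> substrate=0 bound=3 product=0
t=2: arr=1 -> substrate=0 bound=2 product=2
t=3: arr=0 -> substrate=0 bound=1 product=3
t=4: arr=1 -> substrate=0 bound=1 product=4
t=5: arr=0 -> substrate=0 bound=1 product=4
t=6: arr=1 -> substrate=0 bound=1 product=5
t=7: arr=1 -> substrate=0 bound=2 product=5

Answer: 2 3 2 1 1 1 1 2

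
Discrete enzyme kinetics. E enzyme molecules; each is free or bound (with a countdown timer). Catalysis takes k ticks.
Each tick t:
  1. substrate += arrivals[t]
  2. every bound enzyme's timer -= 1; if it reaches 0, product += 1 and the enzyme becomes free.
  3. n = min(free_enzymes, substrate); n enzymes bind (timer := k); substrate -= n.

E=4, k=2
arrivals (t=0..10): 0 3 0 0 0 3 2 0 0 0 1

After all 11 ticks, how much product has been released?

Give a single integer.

Answer: 8

Derivation:
t=0: arr=0 -> substrate=0 bound=0 product=0
t=1: arr=3 -> substrate=0 bound=3 product=0
t=2: arr=0 -> substrate=0 bound=3 product=0
t=3: arr=0 -> substrate=0 bound=0 product=3
t=4: arr=0 -> substrate=0 bound=0 product=3
t=5: arr=3 -> substrate=0 bound=3 product=3
t=6: arr=2 -> substrate=1 bound=4 product=3
t=7: arr=0 -> substrate=0 bound=2 product=6
t=8: arr=0 -> substrate=0 bound=1 product=7
t=9: arr=0 -> substrate=0 bound=0 product=8
t=10: arr=1 -> substrate=0 bound=1 product=8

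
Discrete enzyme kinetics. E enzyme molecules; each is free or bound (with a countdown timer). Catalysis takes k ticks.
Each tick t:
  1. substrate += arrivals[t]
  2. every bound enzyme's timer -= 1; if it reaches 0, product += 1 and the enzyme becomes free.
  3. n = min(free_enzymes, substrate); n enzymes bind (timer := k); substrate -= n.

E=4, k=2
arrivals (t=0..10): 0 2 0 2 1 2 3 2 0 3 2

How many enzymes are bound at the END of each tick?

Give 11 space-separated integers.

Answer: 0 2 2 2 3 3 4 4 3 4 4

Derivation:
t=0: arr=0 -> substrate=0 bound=0 product=0
t=1: arr=2 -> substrate=0 bound=2 product=0
t=2: arr=0 -> substrate=0 bound=2 product=0
t=3: arr=2 -> substrate=0 bound=2 product=2
t=4: arr=1 -> substrate=0 bound=3 product=2
t=5: arr=2 -> substrate=0 bound=3 product=4
t=6: arr=3 -> substrate=1 bound=4 product=5
t=7: arr=2 -> substrate=1 bound=4 product=7
t=8: arr=0 -> substrate=0 bound=3 product=9
t=9: arr=3 -> substrate=0 bound=4 product=11
t=10: arr=2 -> substrate=1 bound=4 product=12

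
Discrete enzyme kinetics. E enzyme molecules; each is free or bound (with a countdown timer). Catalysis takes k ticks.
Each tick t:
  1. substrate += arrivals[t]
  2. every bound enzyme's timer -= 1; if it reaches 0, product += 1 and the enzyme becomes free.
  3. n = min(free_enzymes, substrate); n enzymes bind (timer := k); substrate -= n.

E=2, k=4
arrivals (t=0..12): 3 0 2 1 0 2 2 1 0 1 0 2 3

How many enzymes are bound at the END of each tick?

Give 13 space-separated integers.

Answer: 2 2 2 2 2 2 2 2 2 2 2 2 2

Derivation:
t=0: arr=3 -> substrate=1 bound=2 product=0
t=1: arr=0 -> substrate=1 bound=2 product=0
t=2: arr=2 -> substrate=3 bound=2 product=0
t=3: arr=1 -> substrate=4 bound=2 product=0
t=4: arr=0 -> substrate=2 bound=2 product=2
t=5: arr=2 -> substrate=4 bound=2 product=2
t=6: arr=2 -> substrate=6 bound=2 product=2
t=7: arr=1 -> substrate=7 bound=2 product=2
t=8: arr=0 -> substrate=5 bound=2 product=4
t=9: arr=1 -> substrate=6 bound=2 product=4
t=10: arr=0 -> substrate=6 bound=2 product=4
t=11: arr=2 -> substrate=8 bound=2 product=4
t=12: arr=3 -> substrate=9 bound=2 product=6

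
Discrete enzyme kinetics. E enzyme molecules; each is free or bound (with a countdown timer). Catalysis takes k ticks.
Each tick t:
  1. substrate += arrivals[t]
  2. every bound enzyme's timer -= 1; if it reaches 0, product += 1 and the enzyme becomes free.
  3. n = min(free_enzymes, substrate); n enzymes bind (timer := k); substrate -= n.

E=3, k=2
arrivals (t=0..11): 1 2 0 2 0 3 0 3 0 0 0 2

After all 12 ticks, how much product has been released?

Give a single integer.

t=0: arr=1 -> substrate=0 bound=1 product=0
t=1: arr=2 -> substrate=0 bound=3 product=0
t=2: arr=0 -> substrate=0 bound=2 product=1
t=3: arr=2 -> substrate=0 bound=2 product=3
t=4: arr=0 -> substrate=0 bound=2 product=3
t=5: arr=3 -> substrate=0 bound=3 product=5
t=6: arr=0 -> substrate=0 bound=3 product=5
t=7: arr=3 -> substrate=0 bound=3 product=8
t=8: arr=0 -> substrate=0 bound=3 product=8
t=9: arr=0 -> substrate=0 bound=0 product=11
t=10: arr=0 -> substrate=0 bound=0 product=11
t=11: arr=2 -> substrate=0 bound=2 product=11

Answer: 11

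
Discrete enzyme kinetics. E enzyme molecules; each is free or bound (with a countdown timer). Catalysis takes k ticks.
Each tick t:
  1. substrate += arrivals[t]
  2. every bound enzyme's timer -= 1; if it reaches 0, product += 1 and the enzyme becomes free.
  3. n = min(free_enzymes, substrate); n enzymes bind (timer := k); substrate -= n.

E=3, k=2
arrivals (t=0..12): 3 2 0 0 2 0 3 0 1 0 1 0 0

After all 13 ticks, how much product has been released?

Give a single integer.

t=0: arr=3 -> substrate=0 bound=3 product=0
t=1: arr=2 -> substrate=2 bound=3 product=0
t=2: arr=0 -> substrate=0 bound=2 product=3
t=3: arr=0 -> substrate=0 bound=2 product=3
t=4: arr=2 -> substrate=0 bound=2 product=5
t=5: arr=0 -> substrate=0 bound=2 product=5
t=6: arr=3 -> substrate=0 bound=3 product=7
t=7: arr=0 -> substrate=0 bound=3 product=7
t=8: arr=1 -> substrate=0 bound=1 product=10
t=9: arr=0 -> substrate=0 bound=1 product=10
t=10: arr=1 -> substrate=0 bound=1 product=11
t=11: arr=0 -> substrate=0 bound=1 product=11
t=12: arr=0 -> substrate=0 bound=0 product=12

Answer: 12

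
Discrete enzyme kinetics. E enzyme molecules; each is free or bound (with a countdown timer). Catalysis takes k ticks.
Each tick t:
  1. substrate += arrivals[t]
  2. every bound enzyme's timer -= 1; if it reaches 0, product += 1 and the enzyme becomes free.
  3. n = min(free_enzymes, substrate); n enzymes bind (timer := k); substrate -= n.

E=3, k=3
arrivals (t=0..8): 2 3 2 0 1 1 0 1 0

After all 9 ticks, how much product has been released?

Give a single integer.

Answer: 6

Derivation:
t=0: arr=2 -> substrate=0 bound=2 product=0
t=1: arr=3 -> substrate=2 bound=3 product=0
t=2: arr=2 -> substrate=4 bound=3 product=0
t=3: arr=0 -> substrate=2 bound=3 product=2
t=4: arr=1 -> substrate=2 bound=3 product=3
t=5: arr=1 -> substrate=3 bound=3 product=3
t=6: arr=0 -> substrate=1 bound=3 product=5
t=7: arr=1 -> substrate=1 bound=3 product=6
t=8: arr=0 -> substrate=1 bound=3 product=6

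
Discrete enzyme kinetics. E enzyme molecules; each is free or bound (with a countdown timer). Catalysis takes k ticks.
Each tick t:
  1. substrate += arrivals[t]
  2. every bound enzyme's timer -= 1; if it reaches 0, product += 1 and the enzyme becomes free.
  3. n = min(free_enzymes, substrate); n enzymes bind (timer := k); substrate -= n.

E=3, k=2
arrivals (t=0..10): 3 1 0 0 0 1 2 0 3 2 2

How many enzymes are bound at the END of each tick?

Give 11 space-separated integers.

t=0: arr=3 -> substrate=0 bound=3 product=0
t=1: arr=1 -> substrate=1 bound=3 product=0
t=2: arr=0 -> substrate=0 bound=1 product=3
t=3: arr=0 -> substrate=0 bound=1 product=3
t=4: arr=0 -> substrate=0 bound=0 product=4
t=5: arr=1 -> substrate=0 bound=1 product=4
t=6: arr=2 -> substrate=0 bound=3 product=4
t=7: arr=0 -> substrate=0 bound=2 product=5
t=8: arr=3 -> substrate=0 bound=3 product=7
t=9: arr=2 -> substrate=2 bound=3 product=7
t=10: arr=2 -> substrate=1 bound=3 product=10

Answer: 3 3 1 1 0 1 3 2 3 3 3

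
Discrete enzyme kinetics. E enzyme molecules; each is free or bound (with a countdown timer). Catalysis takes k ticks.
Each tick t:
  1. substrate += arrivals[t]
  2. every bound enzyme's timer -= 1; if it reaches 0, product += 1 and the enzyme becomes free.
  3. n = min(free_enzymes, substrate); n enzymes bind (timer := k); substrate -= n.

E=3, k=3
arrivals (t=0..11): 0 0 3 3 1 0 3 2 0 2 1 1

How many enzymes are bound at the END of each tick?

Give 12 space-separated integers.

t=0: arr=0 -> substrate=0 bound=0 product=0
t=1: arr=0 -> substrate=0 bound=0 product=0
t=2: arr=3 -> substrate=0 bound=3 product=0
t=3: arr=3 -> substrate=3 bound=3 product=0
t=4: arr=1 -> substrate=4 bound=3 product=0
t=5: arr=0 -> substrate=1 bound=3 product=3
t=6: arr=3 -> substrate=4 bound=3 product=3
t=7: arr=2 -> substrate=6 bound=3 product=3
t=8: arr=0 -> substrate=3 bound=3 product=6
t=9: arr=2 -> substrate=5 bound=3 product=6
t=10: arr=1 -> substrate=6 bound=3 product=6
t=11: arr=1 -> substrate=4 bound=3 product=9

Answer: 0 0 3 3 3 3 3 3 3 3 3 3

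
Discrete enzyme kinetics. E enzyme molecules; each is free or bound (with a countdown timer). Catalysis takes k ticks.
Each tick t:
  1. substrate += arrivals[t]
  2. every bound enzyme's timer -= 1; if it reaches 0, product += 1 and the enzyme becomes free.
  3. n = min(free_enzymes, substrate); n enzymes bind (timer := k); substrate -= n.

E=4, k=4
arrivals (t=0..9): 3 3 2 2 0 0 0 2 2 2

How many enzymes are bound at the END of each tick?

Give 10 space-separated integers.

t=0: arr=3 -> substrate=0 bound=3 product=0
t=1: arr=3 -> substrate=2 bound=4 product=0
t=2: arr=2 -> substrate=4 bound=4 product=0
t=3: arr=2 -> substrate=6 bound=4 product=0
t=4: arr=0 -> substrate=3 bound=4 product=3
t=5: arr=0 -> substrate=2 bound=4 product=4
t=6: arr=0 -> substrate=2 bound=4 product=4
t=7: arr=2 -> substrate=4 bound=4 product=4
t=8: arr=2 -> substrate=3 bound=4 product=7
t=9: arr=2 -> substrate=4 bound=4 product=8

Answer: 3 4 4 4 4 4 4 4 4 4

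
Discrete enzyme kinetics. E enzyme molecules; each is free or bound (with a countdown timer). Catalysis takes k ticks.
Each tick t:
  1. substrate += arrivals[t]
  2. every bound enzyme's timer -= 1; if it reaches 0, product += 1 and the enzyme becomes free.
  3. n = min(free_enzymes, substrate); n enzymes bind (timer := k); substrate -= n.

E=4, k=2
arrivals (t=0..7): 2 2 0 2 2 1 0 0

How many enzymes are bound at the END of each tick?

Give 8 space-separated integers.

t=0: arr=2 -> substrate=0 bound=2 product=0
t=1: arr=2 -> substrate=0 bound=4 product=0
t=2: arr=0 -> substrate=0 bound=2 product=2
t=3: arr=2 -> substrate=0 bound=2 product=4
t=4: arr=2 -> substrate=0 bound=4 product=4
t=5: arr=1 -> substrate=0 bound=3 product=6
t=6: arr=0 -> substrate=0 bound=1 product=8
t=7: arr=0 -> substrate=0 bound=0 product=9

Answer: 2 4 2 2 4 3 1 0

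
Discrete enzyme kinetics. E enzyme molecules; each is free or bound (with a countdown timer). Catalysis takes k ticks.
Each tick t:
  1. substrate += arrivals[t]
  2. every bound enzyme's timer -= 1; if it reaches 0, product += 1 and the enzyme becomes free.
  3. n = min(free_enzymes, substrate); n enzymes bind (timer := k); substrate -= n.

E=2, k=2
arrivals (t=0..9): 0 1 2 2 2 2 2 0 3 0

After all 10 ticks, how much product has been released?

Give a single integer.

t=0: arr=0 -> substrate=0 bound=0 product=0
t=1: arr=1 -> substrate=0 bound=1 product=0
t=2: arr=2 -> substrate=1 bound=2 product=0
t=3: arr=2 -> substrate=2 bound=2 product=1
t=4: arr=2 -> substrate=3 bound=2 product=2
t=5: arr=2 -> substrate=4 bound=2 product=3
t=6: arr=2 -> substrate=5 bound=2 product=4
t=7: arr=0 -> substrate=4 bound=2 product=5
t=8: arr=3 -> substrate=6 bound=2 product=6
t=9: arr=0 -> substrate=5 bound=2 product=7

Answer: 7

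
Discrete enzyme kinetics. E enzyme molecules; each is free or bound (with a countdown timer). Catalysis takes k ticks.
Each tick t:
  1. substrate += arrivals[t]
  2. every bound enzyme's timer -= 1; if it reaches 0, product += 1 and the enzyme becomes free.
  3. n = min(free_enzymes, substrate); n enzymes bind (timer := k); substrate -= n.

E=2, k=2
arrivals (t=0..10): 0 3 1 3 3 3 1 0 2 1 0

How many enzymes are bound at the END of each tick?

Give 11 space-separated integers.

Answer: 0 2 2 2 2 2 2 2 2 2 2

Derivation:
t=0: arr=0 -> substrate=0 bound=0 product=0
t=1: arr=3 -> substrate=1 bound=2 product=0
t=2: arr=1 -> substrate=2 bound=2 product=0
t=3: arr=3 -> substrate=3 bound=2 product=2
t=4: arr=3 -> substrate=6 bound=2 product=2
t=5: arr=3 -> substrate=7 bound=2 product=4
t=6: arr=1 -> substrate=8 bound=2 product=4
t=7: arr=0 -> substrate=6 bound=2 product=6
t=8: arr=2 -> substrate=8 bound=2 product=6
t=9: arr=1 -> substrate=7 bound=2 product=8
t=10: arr=0 -> substrate=7 bound=2 product=8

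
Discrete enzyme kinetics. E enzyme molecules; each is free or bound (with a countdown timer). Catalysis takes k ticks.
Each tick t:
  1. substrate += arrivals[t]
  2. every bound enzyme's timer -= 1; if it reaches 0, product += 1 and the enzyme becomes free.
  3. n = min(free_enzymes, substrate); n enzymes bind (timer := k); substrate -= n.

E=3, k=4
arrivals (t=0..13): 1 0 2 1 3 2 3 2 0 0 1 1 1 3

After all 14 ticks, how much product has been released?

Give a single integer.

t=0: arr=1 -> substrate=0 bound=1 product=0
t=1: arr=0 -> substrate=0 bound=1 product=0
t=2: arr=2 -> substrate=0 bound=3 product=0
t=3: arr=1 -> substrate=1 bound=3 product=0
t=4: arr=3 -> substrate=3 bound=3 product=1
t=5: arr=2 -> substrate=5 bound=3 product=1
t=6: arr=3 -> substrate=6 bound=3 product=3
t=7: arr=2 -> substrate=8 bound=3 product=3
t=8: arr=0 -> substrate=7 bound=3 product=4
t=9: arr=0 -> substrate=7 bound=3 product=4
t=10: arr=1 -> substrate=6 bound=3 product=6
t=11: arr=1 -> substrate=7 bound=3 product=6
t=12: arr=1 -> substrate=7 bound=3 product=7
t=13: arr=3 -> substrate=10 bound=3 product=7

Answer: 7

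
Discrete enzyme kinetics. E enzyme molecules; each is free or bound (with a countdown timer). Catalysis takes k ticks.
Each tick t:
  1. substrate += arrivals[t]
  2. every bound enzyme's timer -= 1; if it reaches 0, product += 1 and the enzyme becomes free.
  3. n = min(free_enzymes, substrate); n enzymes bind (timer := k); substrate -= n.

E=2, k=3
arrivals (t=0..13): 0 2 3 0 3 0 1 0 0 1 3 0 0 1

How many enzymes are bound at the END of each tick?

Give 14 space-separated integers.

t=0: arr=0 -> substrate=0 bound=0 product=0
t=1: arr=2 -> substrate=0 bound=2 product=0
t=2: arr=3 -> substrate=3 bound=2 product=0
t=3: arr=0 -> substrate=3 bound=2 product=0
t=4: arr=3 -> substrate=4 bound=2 product=2
t=5: arr=0 -> substrate=4 bound=2 product=2
t=6: arr=1 -> substrate=5 bound=2 product=2
t=7: arr=0 -> substrate=3 bound=2 product=4
t=8: arr=0 -> substrate=3 bound=2 product=4
t=9: arr=1 -> substrate=4 bound=2 product=4
t=10: arr=3 -> substrate=5 bound=2 product=6
t=11: arr=0 -> substrate=5 bound=2 product=6
t=12: arr=0 -> substrate=5 bound=2 product=6
t=13: arr=1 -> substrate=4 bound=2 product=8

Answer: 0 2 2 2 2 2 2 2 2 2 2 2 2 2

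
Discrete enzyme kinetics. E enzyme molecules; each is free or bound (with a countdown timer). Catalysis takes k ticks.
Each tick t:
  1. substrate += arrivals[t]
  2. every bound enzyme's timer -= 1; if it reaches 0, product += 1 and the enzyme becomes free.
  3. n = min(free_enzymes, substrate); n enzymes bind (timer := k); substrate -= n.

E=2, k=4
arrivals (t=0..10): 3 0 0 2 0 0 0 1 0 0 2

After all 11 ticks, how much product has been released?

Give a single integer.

t=0: arr=3 -> substrate=1 bound=2 product=0
t=1: arr=0 -> substrate=1 bound=2 product=0
t=2: arr=0 -> substrate=1 bound=2 product=0
t=3: arr=2 -> substrate=3 bound=2 product=0
t=4: arr=0 -> substrate=1 bound=2 product=2
t=5: arr=0 -> substrate=1 bound=2 product=2
t=6: arr=0 -> substrate=1 bound=2 product=2
t=7: arr=1 -> substrate=2 bound=2 product=2
t=8: arr=0 -> substrate=0 bound=2 product=4
t=9: arr=0 -> substrate=0 bound=2 product=4
t=10: arr=2 -> substrate=2 bound=2 product=4

Answer: 4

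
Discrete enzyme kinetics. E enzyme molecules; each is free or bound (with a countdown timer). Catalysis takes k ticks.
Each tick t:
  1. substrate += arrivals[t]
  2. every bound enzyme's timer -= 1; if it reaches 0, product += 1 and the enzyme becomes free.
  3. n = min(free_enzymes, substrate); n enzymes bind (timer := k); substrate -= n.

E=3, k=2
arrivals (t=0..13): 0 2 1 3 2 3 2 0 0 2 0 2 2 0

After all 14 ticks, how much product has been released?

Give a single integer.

t=0: arr=0 -> substrate=0 bound=0 product=0
t=1: arr=2 -> substrate=0 bound=2 product=0
t=2: arr=1 -> substrate=0 bound=3 product=0
t=3: arr=3 -> substrate=1 bound=3 product=2
t=4: arr=2 -> substrate=2 bound=3 product=3
t=5: arr=3 -> substrate=3 bound=3 product=5
t=6: arr=2 -> substrate=4 bound=3 product=6
t=7: arr=0 -> substrate=2 bound=3 product=8
t=8: arr=0 -> substrate=1 bound=3 product=9
t=9: arr=2 -> substrate=1 bound=3 product=11
t=10: arr=0 -> substrate=0 bound=3 product=12
t=11: arr=2 -> substrate=0 bound=3 product=14
t=12: arr=2 -> substrate=1 bound=3 product=15
t=13: arr=0 -> substrate=0 bound=2 product=17

Answer: 17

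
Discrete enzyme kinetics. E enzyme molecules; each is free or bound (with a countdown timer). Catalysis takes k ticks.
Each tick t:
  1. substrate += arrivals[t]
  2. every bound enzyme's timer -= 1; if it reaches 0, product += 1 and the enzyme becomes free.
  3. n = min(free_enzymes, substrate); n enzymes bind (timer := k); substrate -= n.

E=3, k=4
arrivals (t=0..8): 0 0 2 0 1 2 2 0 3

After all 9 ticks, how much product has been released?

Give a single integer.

t=0: arr=0 -> substrate=0 bound=0 product=0
t=1: arr=0 -> substrate=0 bound=0 product=0
t=2: arr=2 -> substrate=0 bound=2 product=0
t=3: arr=0 -> substrate=0 bound=2 product=0
t=4: arr=1 -> substrate=0 bound=3 product=0
t=5: arr=2 -> substrate=2 bound=3 product=0
t=6: arr=2 -> substrate=2 bound=3 product=2
t=7: arr=0 -> substrate=2 bound=3 product=2
t=8: arr=3 -> substrate=4 bound=3 product=3

Answer: 3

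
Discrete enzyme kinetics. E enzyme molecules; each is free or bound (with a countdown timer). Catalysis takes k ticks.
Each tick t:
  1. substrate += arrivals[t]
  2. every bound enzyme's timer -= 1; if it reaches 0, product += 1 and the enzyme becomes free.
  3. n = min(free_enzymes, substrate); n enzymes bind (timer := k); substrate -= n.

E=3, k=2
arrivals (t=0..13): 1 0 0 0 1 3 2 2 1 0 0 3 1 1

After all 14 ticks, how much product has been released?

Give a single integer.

Answer: 13

Derivation:
t=0: arr=1 -> substrate=0 bound=1 product=0
t=1: arr=0 -> substrate=0 bound=1 product=0
t=2: arr=0 -> substrate=0 bound=0 product=1
t=3: arr=0 -> substrate=0 bound=0 product=1
t=4: arr=1 -> substrate=0 bound=1 product=1
t=5: arr=3 -> substrate=1 bound=3 product=1
t=6: arr=2 -> substrate=2 bound=3 product=2
t=7: arr=2 -> substrate=2 bound=3 product=4
t=8: arr=1 -> substrate=2 bound=3 product=5
t=9: arr=0 -> substrate=0 bound=3 product=7
t=10: arr=0 -> substrate=0 bound=2 product=8
t=11: arr=3 -> substrate=0 bound=3 product=10
t=12: arr=1 -> substrate=1 bound=3 product=10
t=13: arr=1 -> substrate=0 bound=2 product=13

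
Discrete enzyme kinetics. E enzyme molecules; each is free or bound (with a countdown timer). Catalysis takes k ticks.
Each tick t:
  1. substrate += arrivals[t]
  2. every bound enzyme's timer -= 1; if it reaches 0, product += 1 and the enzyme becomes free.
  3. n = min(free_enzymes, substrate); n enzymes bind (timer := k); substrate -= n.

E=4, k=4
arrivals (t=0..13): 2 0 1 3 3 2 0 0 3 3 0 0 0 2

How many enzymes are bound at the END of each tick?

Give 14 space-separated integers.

Answer: 2 2 3 4 4 4 4 4 4 4 4 4 4 4

Derivation:
t=0: arr=2 -> substrate=0 bound=2 product=0
t=1: arr=0 -> substrate=0 bound=2 product=0
t=2: arr=1 -> substrate=0 bound=3 product=0
t=3: arr=3 -> substrate=2 bound=4 product=0
t=4: arr=3 -> substrate=3 bound=4 product=2
t=5: arr=2 -> substrate=5 bound=4 product=2
t=6: arr=0 -> substrate=4 bound=4 product=3
t=7: arr=0 -> substrate=3 bound=4 product=4
t=8: arr=3 -> substrate=4 bound=4 product=6
t=9: arr=3 -> substrate=7 bound=4 product=6
t=10: arr=0 -> substrate=6 bound=4 product=7
t=11: arr=0 -> substrate=5 bound=4 product=8
t=12: arr=0 -> substrate=3 bound=4 product=10
t=13: arr=2 -> substrate=5 bound=4 product=10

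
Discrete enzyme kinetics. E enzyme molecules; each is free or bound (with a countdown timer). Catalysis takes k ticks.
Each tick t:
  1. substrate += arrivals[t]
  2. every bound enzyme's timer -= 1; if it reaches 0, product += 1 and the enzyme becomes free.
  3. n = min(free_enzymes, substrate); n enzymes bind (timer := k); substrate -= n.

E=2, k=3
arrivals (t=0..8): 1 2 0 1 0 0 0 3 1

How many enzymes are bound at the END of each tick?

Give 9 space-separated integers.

Answer: 1 2 2 2 2 2 1 2 2

Derivation:
t=0: arr=1 -> substrate=0 bound=1 product=0
t=1: arr=2 -> substrate=1 bound=2 product=0
t=2: arr=0 -> substrate=1 bound=2 product=0
t=3: arr=1 -> substrate=1 bound=2 product=1
t=4: arr=0 -> substrate=0 bound=2 product=2
t=5: arr=0 -> substrate=0 bound=2 product=2
t=6: arr=0 -> substrate=0 bound=1 product=3
t=7: arr=3 -> substrate=1 bound=2 product=4
t=8: arr=1 -> substrate=2 bound=2 product=4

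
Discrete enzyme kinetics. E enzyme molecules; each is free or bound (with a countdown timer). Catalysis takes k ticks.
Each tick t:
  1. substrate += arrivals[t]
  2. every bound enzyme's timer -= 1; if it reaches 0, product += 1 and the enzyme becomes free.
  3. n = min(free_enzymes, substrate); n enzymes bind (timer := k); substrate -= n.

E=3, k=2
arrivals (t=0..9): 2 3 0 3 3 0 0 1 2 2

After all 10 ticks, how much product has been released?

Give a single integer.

t=0: arr=2 -> substrate=0 bound=2 product=0
t=1: arr=3 -> substrate=2 bound=3 product=0
t=2: arr=0 -> substrate=0 bound=3 product=2
t=3: arr=3 -> substrate=2 bound=3 product=3
t=4: arr=3 -> substrate=3 bound=3 product=5
t=5: arr=0 -> substrate=2 bound=3 product=6
t=6: arr=0 -> substrate=0 bound=3 product=8
t=7: arr=1 -> substrate=0 bound=3 product=9
t=8: arr=2 -> substrate=0 bound=3 product=11
t=9: arr=2 -> substrate=1 bound=3 product=12

Answer: 12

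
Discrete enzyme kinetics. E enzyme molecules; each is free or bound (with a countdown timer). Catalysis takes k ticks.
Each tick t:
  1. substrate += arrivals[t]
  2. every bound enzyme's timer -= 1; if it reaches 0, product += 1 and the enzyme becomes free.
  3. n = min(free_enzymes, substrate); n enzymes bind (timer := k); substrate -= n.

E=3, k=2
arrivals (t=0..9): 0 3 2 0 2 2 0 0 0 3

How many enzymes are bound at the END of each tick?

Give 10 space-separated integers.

Answer: 0 3 3 2 3 3 3 1 0 3

Derivation:
t=0: arr=0 -> substrate=0 bound=0 product=0
t=1: arr=3 -> substrate=0 bound=3 product=0
t=2: arr=2 -> substrate=2 bound=3 product=0
t=3: arr=0 -> substrate=0 bound=2 product=3
t=4: arr=2 -> substrate=1 bound=3 product=3
t=5: arr=2 -> substrate=1 bound=3 product=5
t=6: arr=0 -> substrate=0 bound=3 product=6
t=7: arr=0 -> substrate=0 bound=1 product=8
t=8: arr=0 -> substrate=0 bound=0 product=9
t=9: arr=3 -> substrate=0 bound=3 product=9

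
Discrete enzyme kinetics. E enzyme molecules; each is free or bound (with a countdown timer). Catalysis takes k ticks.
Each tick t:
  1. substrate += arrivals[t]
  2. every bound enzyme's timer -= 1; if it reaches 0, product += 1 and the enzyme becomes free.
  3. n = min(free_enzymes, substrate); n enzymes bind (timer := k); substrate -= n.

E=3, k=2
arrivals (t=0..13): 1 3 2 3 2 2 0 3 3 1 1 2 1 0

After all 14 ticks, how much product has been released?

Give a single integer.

Answer: 18

Derivation:
t=0: arr=1 -> substrate=0 bound=1 product=0
t=1: arr=3 -> substrate=1 bound=3 product=0
t=2: arr=2 -> substrate=2 bound=3 product=1
t=3: arr=3 -> substrate=3 bound=3 product=3
t=4: arr=2 -> substrate=4 bound=3 product=4
t=5: arr=2 -> substrate=4 bound=3 product=6
t=6: arr=0 -> substrate=3 bound=3 product=7
t=7: arr=3 -> substrate=4 bound=3 product=9
t=8: arr=3 -> substrate=6 bound=3 product=10
t=9: arr=1 -> substrate=5 bound=3 product=12
t=10: arr=1 -> substrate=5 bound=3 product=13
t=11: arr=2 -> substrate=5 bound=3 product=15
t=12: arr=1 -> substrate=5 bound=3 product=16
t=13: arr=0 -> substrate=3 bound=3 product=18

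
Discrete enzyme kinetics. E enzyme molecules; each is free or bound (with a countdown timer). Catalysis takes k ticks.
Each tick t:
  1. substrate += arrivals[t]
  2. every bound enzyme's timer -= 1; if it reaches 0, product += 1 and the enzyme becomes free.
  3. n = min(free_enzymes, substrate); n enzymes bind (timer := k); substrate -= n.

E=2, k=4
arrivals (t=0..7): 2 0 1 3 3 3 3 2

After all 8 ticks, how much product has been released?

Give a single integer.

Answer: 2

Derivation:
t=0: arr=2 -> substrate=0 bound=2 product=0
t=1: arr=0 -> substrate=0 bound=2 product=0
t=2: arr=1 -> substrate=1 bound=2 product=0
t=3: arr=3 -> substrate=4 bound=2 product=0
t=4: arr=3 -> substrate=5 bound=2 product=2
t=5: arr=3 -> substrate=8 bound=2 product=2
t=6: arr=3 -> substrate=11 bound=2 product=2
t=7: arr=2 -> substrate=13 bound=2 product=2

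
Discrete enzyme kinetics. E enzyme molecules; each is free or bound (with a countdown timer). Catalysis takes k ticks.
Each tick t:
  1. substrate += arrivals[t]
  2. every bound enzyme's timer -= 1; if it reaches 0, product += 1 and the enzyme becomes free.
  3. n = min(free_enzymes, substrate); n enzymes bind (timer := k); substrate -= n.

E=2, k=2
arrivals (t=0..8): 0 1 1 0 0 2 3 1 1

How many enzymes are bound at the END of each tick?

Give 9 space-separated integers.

Answer: 0 1 2 1 0 2 2 2 2

Derivation:
t=0: arr=0 -> substrate=0 bound=0 product=0
t=1: arr=1 -> substrate=0 bound=1 product=0
t=2: arr=1 -> substrate=0 bound=2 product=0
t=3: arr=0 -> substrate=0 bound=1 product=1
t=4: arr=0 -> substrate=0 bound=0 product=2
t=5: arr=2 -> substrate=0 bound=2 product=2
t=6: arr=3 -> substrate=3 bound=2 product=2
t=7: arr=1 -> substrate=2 bound=2 product=4
t=8: arr=1 -> substrate=3 bound=2 product=4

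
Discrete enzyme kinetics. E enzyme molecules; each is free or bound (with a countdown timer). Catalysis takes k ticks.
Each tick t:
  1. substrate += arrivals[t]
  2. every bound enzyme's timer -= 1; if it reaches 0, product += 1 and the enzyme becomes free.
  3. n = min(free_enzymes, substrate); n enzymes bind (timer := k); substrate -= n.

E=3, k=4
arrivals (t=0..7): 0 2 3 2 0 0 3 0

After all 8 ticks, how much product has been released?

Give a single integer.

Answer: 3

Derivation:
t=0: arr=0 -> substrate=0 bound=0 product=0
t=1: arr=2 -> substrate=0 bound=2 product=0
t=2: arr=3 -> substrate=2 bound=3 product=0
t=3: arr=2 -> substrate=4 bound=3 product=0
t=4: arr=0 -> substrate=4 bound=3 product=0
t=5: arr=0 -> substrate=2 bound=3 product=2
t=6: arr=3 -> substrate=4 bound=3 product=3
t=7: arr=0 -> substrate=4 bound=3 product=3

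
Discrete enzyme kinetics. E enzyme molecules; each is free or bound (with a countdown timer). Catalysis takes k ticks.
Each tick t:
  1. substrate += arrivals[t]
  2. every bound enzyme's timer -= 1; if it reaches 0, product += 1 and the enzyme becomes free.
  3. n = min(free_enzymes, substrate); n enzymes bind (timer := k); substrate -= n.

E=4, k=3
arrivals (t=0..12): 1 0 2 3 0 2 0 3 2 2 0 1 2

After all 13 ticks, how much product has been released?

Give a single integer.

Answer: 12

Derivation:
t=0: arr=1 -> substrate=0 bound=1 product=0
t=1: arr=0 -> substrate=0 bound=1 product=0
t=2: arr=2 -> substrate=0 bound=3 product=0
t=3: arr=3 -> substrate=1 bound=4 product=1
t=4: arr=0 -> substrate=1 bound=4 product=1
t=5: arr=2 -> substrate=1 bound=4 product=3
t=6: arr=0 -> substrate=0 bound=3 product=5
t=7: arr=3 -> substrate=2 bound=4 product=5
t=8: arr=2 -> substrate=2 bound=4 product=7
t=9: arr=2 -> substrate=3 bound=4 product=8
t=10: arr=0 -> substrate=2 bound=4 product=9
t=11: arr=1 -> substrate=1 bound=4 product=11
t=12: arr=2 -> substrate=2 bound=4 product=12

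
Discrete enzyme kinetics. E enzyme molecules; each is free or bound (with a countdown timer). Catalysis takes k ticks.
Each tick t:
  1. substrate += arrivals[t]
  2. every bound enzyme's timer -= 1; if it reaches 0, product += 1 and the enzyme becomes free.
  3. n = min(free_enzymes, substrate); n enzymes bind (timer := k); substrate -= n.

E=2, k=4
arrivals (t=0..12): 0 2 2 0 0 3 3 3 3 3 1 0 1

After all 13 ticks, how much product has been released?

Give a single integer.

t=0: arr=0 -> substrate=0 bound=0 product=0
t=1: arr=2 -> substrate=0 bound=2 product=0
t=2: arr=2 -> substrate=2 bound=2 product=0
t=3: arr=0 -> substrate=2 bound=2 product=0
t=4: arr=0 -> substrate=2 bound=2 product=0
t=5: arr=3 -> substrate=3 bound=2 product=2
t=6: arr=3 -> substrate=6 bound=2 product=2
t=7: arr=3 -> substrate=9 bound=2 product=2
t=8: arr=3 -> substrate=12 bound=2 product=2
t=9: arr=3 -> substrate=13 bound=2 product=4
t=10: arr=1 -> substrate=14 bound=2 product=4
t=11: arr=0 -> substrate=14 bound=2 product=4
t=12: arr=1 -> substrate=15 bound=2 product=4

Answer: 4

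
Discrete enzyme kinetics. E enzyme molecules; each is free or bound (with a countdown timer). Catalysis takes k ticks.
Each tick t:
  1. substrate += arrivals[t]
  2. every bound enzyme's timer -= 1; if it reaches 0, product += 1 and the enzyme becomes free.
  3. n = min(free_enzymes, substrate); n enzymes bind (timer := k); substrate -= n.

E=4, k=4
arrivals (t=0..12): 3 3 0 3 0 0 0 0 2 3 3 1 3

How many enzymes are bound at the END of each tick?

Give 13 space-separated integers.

Answer: 3 4 4 4 4 4 4 4 4 4 4 4 4

Derivation:
t=0: arr=3 -> substrate=0 bound=3 product=0
t=1: arr=3 -> substrate=2 bound=4 product=0
t=2: arr=0 -> substrate=2 bound=4 product=0
t=3: arr=3 -> substrate=5 bound=4 product=0
t=4: arr=0 -> substrate=2 bound=4 product=3
t=5: arr=0 -> substrate=1 bound=4 product=4
t=6: arr=0 -> substrate=1 bound=4 product=4
t=7: arr=0 -> substrate=1 bound=4 product=4
t=8: arr=2 -> substrate=0 bound=4 product=7
t=9: arr=3 -> substrate=2 bound=4 product=8
t=10: arr=3 -> substrate=5 bound=4 product=8
t=11: arr=1 -> substrate=6 bound=4 product=8
t=12: arr=3 -> substrate=6 bound=4 product=11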